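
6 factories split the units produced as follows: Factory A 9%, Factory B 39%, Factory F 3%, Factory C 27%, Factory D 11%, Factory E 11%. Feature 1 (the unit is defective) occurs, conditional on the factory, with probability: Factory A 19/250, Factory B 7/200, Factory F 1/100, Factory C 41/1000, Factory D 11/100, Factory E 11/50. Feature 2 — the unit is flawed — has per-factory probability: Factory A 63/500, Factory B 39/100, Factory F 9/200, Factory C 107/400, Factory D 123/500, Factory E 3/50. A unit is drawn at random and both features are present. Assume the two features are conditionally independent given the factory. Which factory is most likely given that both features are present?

Factory B

Unnormalized posteriors (prior × likelihood):
  Factory A: 0.09 × 0.076 × 0.126 = 0.00086184
  Factory B: 0.39 × 0.035 × 0.39 = 0.0053235
  Factory F: 0.03 × 0.01 × 0.045 = 0.0000135
  Factory C: 0.27 × 0.041 × 0.2675 = 0.002961225
  Factory D: 0.11 × 0.11 × 0.246 = 0.0029766
  Factory E: 0.11 × 0.22 × 0.06 = 0.001452
Total = 0.013588665.
Largest term belongs to Factory B, so Factory B is most probable.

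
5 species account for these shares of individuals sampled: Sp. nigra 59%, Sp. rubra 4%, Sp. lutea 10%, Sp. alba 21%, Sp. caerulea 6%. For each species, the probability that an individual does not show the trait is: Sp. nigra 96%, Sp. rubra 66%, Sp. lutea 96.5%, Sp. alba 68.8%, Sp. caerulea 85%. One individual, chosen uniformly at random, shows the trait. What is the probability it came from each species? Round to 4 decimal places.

Taking complements, P(trait | each) = Sp. nigra 0.04, Sp. rubra 0.34, Sp. lutea 0.035, Sp. alba 0.312, Sp. caerulea 0.15.
Compute prior × likelihood for every hypothesis:
  Sp. nigra: 0.59 × 0.04 = 0.0236
  Sp. rubra: 0.04 × 0.34 = 0.0136
  Sp. lutea: 0.1 × 0.035 = 0.0035
  Sp. alba: 0.21 × 0.312 = 0.06552
  Sp. caerulea: 0.06 × 0.15 = 0.009
Total = 0.11522.
P(Sp. nigra | trait) = 0.0236/0.11522 ≈ 0.2048
P(Sp. rubra | trait) = 0.0136/0.11522 ≈ 0.1180
P(Sp. lutea | trait) = 0.0035/0.11522 ≈ 0.0304
P(Sp. alba | trait) = 0.06552/0.11522 ≈ 0.5687
P(Sp. caerulea | trait) = 0.009/0.11522 ≈ 0.0781

Sp. nigra 0.2048, Sp. rubra 0.1180, Sp. lutea 0.0304, Sp. alba 0.5687, Sp. caerulea 0.0781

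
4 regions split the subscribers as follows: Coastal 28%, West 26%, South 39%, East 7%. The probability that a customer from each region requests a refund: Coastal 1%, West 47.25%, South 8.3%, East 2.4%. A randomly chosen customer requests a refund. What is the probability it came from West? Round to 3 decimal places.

0.769

By Bayes' rule, posterior ∝ prior × likelihood:
  Coastal: 0.28 × 0.01 = 0.0028
  West: 0.26 × 0.4725 = 0.12285
  South: 0.39 × 0.083 = 0.03237
  East: 0.07 × 0.024 = 0.00168
Total = 0.1597.
P(West | evidence) = 0.12285 / 0.1597 ≈ 0.769.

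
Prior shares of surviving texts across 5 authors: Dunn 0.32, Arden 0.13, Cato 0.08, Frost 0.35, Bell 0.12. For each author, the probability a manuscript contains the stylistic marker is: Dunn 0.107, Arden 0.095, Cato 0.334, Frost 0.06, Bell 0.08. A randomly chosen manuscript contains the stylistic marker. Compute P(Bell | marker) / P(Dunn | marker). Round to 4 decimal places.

0.2804

Compute prior × likelihood for every hypothesis:
  Dunn: 0.32 × 0.107 = 0.03424
  Arden: 0.13 × 0.095 = 0.01235
  Cato: 0.08 × 0.334 = 0.02672
  Frost: 0.35 × 0.06 = 0.021
  Bell: 0.12 × 0.08 = 0.0096
Sum = 0.10391.
The ratio is 0.0096 / 0.03424 (the normalizer cancels) = 0.2804.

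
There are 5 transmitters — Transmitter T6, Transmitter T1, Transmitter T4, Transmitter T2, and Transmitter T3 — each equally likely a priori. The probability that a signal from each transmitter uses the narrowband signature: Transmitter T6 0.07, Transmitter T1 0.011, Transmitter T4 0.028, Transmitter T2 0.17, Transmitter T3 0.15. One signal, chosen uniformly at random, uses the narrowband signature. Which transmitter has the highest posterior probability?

With a uniform prior (1/5 each), posterior ∝ likelihood:
  Transmitter T6: 0.07
  Transmitter T1: 0.011
  Transmitter T4: 0.028
  Transmitter T2: 0.17
  Transmitter T3: 0.15
Total = 0.429.
Largest term belongs to Transmitter T2, so Transmitter T2 is most probable.

Transmitter T2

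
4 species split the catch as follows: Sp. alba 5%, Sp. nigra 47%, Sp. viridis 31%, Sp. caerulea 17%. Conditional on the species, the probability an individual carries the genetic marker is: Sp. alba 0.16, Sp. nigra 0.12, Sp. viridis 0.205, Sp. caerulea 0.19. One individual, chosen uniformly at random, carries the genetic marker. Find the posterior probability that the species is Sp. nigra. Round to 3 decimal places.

Compute prior × likelihood for every hypothesis:
  Sp. alba: 0.05 × 0.16 = 0.008
  Sp. nigra: 0.47 × 0.12 = 0.0564
  Sp. viridis: 0.31 × 0.205 = 0.06355
  Sp. caerulea: 0.17 × 0.19 = 0.0323
Total = 0.16025.
P(Sp. nigra | evidence) = 0.0564 / 0.16025 ≈ 0.352.

0.352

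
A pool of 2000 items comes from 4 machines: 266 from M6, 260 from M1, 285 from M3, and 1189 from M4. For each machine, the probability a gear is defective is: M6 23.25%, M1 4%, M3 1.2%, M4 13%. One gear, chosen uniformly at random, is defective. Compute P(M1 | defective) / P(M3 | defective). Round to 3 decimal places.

Unnormalized posteriors (prior × likelihood):
  M6: 0.133 × 0.2325 = 0.0309225
  M1: 0.13 × 0.04 = 0.0052
  M3: 0.1425 × 0.012 = 0.00171
  M4: 0.5945 × 0.13 = 0.077285
Sum = 0.1151175.
The ratio is 0.0052 / 0.00171 (the normalizer cancels) = 3.041.

3.041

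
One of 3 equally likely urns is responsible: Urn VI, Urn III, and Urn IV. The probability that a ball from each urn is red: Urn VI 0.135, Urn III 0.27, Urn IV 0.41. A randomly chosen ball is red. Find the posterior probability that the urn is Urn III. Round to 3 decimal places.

0.331

With a uniform prior (1/3 each), posterior ∝ likelihood:
  Urn VI: 0.135
  Urn III: 0.27
  Urn IV: 0.41
Sum = 0.815.
P(Urn III | evidence) = 0.27 / 0.815 ≈ 0.331.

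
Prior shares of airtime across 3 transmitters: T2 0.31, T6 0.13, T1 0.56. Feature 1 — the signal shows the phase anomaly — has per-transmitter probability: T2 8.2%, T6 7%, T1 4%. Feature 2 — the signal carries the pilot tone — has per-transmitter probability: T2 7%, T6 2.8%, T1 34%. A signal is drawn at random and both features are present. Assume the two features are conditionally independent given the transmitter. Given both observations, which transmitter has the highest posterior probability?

Compute prior × likelihood for every hypothesis:
  T2: 0.31 × 0.082 × 0.07 = 0.0017794
  T6: 0.13 × 0.07 × 0.028 = 0.0002548
  T1: 0.56 × 0.04 × 0.34 = 0.007616
Sum = 0.0096502.
Largest term belongs to T1, so T1 is most probable.

T1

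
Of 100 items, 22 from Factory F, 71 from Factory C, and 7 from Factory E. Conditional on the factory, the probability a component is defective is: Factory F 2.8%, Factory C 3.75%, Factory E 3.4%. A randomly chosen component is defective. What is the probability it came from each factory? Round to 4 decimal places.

Factory F 0.1752, Factory C 0.7571, Factory E 0.0677

Prior × likelihood for each hypothesis:
  Factory F: 0.22 × 0.028 = 0.00616
  Factory C: 0.71 × 0.0375 = 0.026625
  Factory E: 0.07 × 0.034 = 0.00238
Total = 0.035165.
P(Factory F | defective) = 0.00616/0.035165 ≈ 0.1752
P(Factory C | defective) = 0.026625/0.035165 ≈ 0.7571
P(Factory E | defective) = 0.00238/0.035165 ≈ 0.0677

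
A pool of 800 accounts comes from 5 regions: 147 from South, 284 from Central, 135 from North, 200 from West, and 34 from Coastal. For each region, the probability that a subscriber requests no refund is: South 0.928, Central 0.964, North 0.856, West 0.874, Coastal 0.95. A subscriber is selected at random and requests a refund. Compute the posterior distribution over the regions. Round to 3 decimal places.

South 0.158, Central 0.152, North 0.290, West 0.375, Coastal 0.025

Taking complements, P(refund | each) = South 0.072, Central 0.036, North 0.144, West 0.126, Coastal 0.05.
Prior × likelihood for each hypothesis:
  South: 0.18375 × 0.072 = 0.01323
  Central: 0.355 × 0.036 = 0.01278
  North: 0.16875 × 0.144 = 0.0243
  West: 0.25 × 0.126 = 0.0315
  Coastal: 0.0425 × 0.05 = 0.002125
Sum = 0.083935.
P(South | refund) = 0.01323/0.083935 ≈ 0.158
P(Central | refund) = 0.01278/0.083935 ≈ 0.152
P(North | refund) = 0.0243/0.083935 ≈ 0.290
P(West | refund) = 0.0315/0.083935 ≈ 0.375
P(Coastal | refund) = 0.002125/0.083935 ≈ 0.025
(Check: 0.158+0.152+0.290+0.375+0.025 = 1.000.)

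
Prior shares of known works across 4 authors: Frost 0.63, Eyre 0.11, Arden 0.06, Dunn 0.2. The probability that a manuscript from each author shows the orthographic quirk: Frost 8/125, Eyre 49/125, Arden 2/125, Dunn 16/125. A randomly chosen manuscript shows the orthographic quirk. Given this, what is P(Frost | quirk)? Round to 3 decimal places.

0.367

Unnormalized posteriors (prior × likelihood):
  Frost: 0.63 × 0.064 = 0.04032
  Eyre: 0.11 × 0.392 = 0.04312
  Arden: 0.06 × 0.016 = 0.00096
  Dunn: 0.2 × 0.128 = 0.0256
Total = 0.11.
P(Frost | evidence) = 0.04032 / 0.11 ≈ 0.367.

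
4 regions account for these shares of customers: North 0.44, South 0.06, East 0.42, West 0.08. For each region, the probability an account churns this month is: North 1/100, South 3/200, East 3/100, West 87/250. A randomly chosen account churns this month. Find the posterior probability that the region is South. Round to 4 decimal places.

0.0197

Prior × likelihood for each hypothesis:
  North: 0.44 × 0.01 = 0.0044
  South: 0.06 × 0.015 = 0.0009
  East: 0.42 × 0.03 = 0.0126
  West: 0.08 × 0.348 = 0.02784
Normalizing constant = 0.04574.
P(South | evidence) = 0.0009 / 0.04574 ≈ 0.0197.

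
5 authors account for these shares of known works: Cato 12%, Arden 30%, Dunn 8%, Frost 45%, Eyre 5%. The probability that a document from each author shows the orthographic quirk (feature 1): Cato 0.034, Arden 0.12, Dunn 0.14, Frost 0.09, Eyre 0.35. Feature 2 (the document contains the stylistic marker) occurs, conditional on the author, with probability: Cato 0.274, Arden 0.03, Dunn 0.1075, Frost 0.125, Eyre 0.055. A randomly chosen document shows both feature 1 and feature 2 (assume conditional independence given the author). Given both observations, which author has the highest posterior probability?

Prior × likelihood for each hypothesis:
  Cato: 0.12 × 0.034 × 0.274 = 0.00111792
  Arden: 0.3 × 0.12 × 0.03 = 0.00108
  Dunn: 0.08 × 0.14 × 0.1075 = 0.001204
  Frost: 0.45 × 0.09 × 0.125 = 0.0050625
  Eyre: 0.05 × 0.35 × 0.055 = 0.0009625
Normalizing constant = 0.00942692.
Largest term belongs to Frost, so Frost is most probable.

Frost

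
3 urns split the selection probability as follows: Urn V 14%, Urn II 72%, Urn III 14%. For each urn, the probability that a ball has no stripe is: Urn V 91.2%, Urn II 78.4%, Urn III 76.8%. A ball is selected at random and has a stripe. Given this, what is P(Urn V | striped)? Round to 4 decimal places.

Taking complements, P(striped | each) = Urn V 0.088, Urn II 0.216, Urn III 0.232.
Unnormalized posteriors (prior × likelihood):
  Urn V: 0.14 × 0.088 = 0.01232
  Urn II: 0.72 × 0.216 = 0.15552
  Urn III: 0.14 × 0.232 = 0.03248
Sum = 0.20032.
P(Urn V | evidence) = 0.01232 / 0.20032 ≈ 0.0615.

0.0615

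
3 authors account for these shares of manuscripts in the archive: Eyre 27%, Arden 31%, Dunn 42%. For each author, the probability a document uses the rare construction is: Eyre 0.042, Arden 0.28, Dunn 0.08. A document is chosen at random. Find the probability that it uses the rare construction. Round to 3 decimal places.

0.132

Prior × likelihood for each hypothesis:
  Eyre: 0.27 × 0.042 = 0.01134
  Arden: 0.31 × 0.28 = 0.0868
  Dunn: 0.42 × 0.08 = 0.0336
P(rare-form) = 0.01134 + 0.0868 + 0.0336 = 0.13174 → 0.132.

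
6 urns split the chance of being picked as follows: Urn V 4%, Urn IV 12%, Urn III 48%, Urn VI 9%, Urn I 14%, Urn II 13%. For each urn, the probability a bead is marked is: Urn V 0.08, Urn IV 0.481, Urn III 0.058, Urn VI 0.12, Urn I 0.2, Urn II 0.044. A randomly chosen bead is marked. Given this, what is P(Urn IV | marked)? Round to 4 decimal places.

0.4331

Unnormalized posteriors (prior × likelihood):
  Urn V: 0.04 × 0.08 = 0.0032
  Urn IV: 0.12 × 0.481 = 0.05772
  Urn III: 0.48 × 0.058 = 0.02784
  Urn VI: 0.09 × 0.12 = 0.0108
  Urn I: 0.14 × 0.2 = 0.028
  Urn II: 0.13 × 0.044 = 0.00572
Sum = 0.13328.
P(Urn IV | evidence) = 0.05772 / 0.13328 ≈ 0.4331.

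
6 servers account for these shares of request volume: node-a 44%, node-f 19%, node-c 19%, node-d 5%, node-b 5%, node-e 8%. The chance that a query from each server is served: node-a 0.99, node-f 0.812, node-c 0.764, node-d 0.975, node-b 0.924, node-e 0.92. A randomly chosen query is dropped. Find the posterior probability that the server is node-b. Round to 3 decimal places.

0.039

Taking complements, P(dropped | each) = node-a 0.01, node-f 0.188, node-c 0.236, node-d 0.025, node-b 0.076, node-e 0.08.
Unnormalized posteriors (prior × likelihood):
  node-a: 0.44 × 0.01 = 0.0044
  node-f: 0.19 × 0.188 = 0.03572
  node-c: 0.19 × 0.236 = 0.04484
  node-d: 0.05 × 0.025 = 0.00125
  node-b: 0.05 × 0.076 = 0.0038
  node-e: 0.08 × 0.08 = 0.0064
Sum = 0.09641.
P(node-b | evidence) = 0.0038 / 0.09641 ≈ 0.039.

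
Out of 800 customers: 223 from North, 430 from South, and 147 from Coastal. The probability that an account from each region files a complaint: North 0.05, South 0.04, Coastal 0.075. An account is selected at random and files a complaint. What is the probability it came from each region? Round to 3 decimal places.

Prior × likelihood for each hypothesis:
  North: 0.27875 × 0.05 = 0.0139375
  South: 0.5375 × 0.04 = 0.0215
  Coastal: 0.18375 × 0.075 = 0.01378125
Normalizing constant = 0.04921875.
P(North | complaint) = 0.0139375/0.04921875 ≈ 0.283
P(South | complaint) = 0.0215/0.04921875 ≈ 0.437
P(Coastal | complaint) = 0.01378125/0.04921875 ≈ 0.280

North 0.283, South 0.437, Coastal 0.280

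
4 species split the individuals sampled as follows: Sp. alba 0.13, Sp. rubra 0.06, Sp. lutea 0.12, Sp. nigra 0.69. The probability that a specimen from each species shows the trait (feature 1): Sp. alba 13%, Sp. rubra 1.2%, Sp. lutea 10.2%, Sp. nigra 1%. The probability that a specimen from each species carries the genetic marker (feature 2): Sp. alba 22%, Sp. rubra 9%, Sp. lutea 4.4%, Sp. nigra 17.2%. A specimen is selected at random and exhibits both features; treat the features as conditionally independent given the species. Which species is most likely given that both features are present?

Unnormalized posteriors (prior × likelihood):
  Sp. alba: 0.13 × 0.13 × 0.22 = 0.003718
  Sp. rubra: 0.06 × 0.012 × 0.09 = 0.0000648
  Sp. lutea: 0.12 × 0.102 × 0.044 = 0.00053856
  Sp. nigra: 0.69 × 0.01 × 0.172 = 0.0011868
Sum = 0.00550816.
Largest term belongs to Sp. alba, so Sp. alba is most probable.

Sp. alba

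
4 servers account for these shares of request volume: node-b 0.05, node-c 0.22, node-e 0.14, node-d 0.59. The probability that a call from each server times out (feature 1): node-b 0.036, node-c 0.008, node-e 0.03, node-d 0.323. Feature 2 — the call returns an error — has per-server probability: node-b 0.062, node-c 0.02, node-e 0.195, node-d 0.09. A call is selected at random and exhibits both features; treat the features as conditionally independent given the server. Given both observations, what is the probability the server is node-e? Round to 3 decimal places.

0.045

Unnormalized posteriors (prior × likelihood):
  node-b: 0.05 × 0.036 × 0.062 = 0.0001116
  node-c: 0.22 × 0.008 × 0.02 = 0.0000352
  node-e: 0.14 × 0.03 × 0.195 = 0.000819
  node-d: 0.59 × 0.323 × 0.09 = 0.0171513
Sum = 0.0181171.
P(node-e | evidence) = 0.000819 / 0.0181171 ≈ 0.045.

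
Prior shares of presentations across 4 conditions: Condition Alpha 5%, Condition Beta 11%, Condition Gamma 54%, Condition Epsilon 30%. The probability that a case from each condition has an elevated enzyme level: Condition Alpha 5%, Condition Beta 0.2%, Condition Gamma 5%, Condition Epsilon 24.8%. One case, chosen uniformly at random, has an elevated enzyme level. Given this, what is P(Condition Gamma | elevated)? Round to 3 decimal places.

Unnormalized posteriors (prior × likelihood):
  Condition Alpha: 0.05 × 0.05 = 0.0025
  Condition Beta: 0.11 × 0.002 = 0.00022
  Condition Gamma: 0.54 × 0.05 = 0.027
  Condition Epsilon: 0.3 × 0.248 = 0.0744
Normalizing constant = 0.10412.
P(Condition Gamma | evidence) = 0.027 / 0.10412 ≈ 0.259.

0.259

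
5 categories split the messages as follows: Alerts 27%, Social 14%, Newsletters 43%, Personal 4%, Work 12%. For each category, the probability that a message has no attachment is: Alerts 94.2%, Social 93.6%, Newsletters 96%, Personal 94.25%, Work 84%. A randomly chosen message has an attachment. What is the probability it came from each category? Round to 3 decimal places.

Alerts 0.247, Social 0.142, Newsletters 0.272, Personal 0.036, Work 0.303

Taking complements, P(attachment | each) = Alerts 0.058, Social 0.064, Newsletters 0.04, Personal 0.0575, Work 0.16.
Prior × likelihood for each hypothesis:
  Alerts: 0.27 × 0.058 = 0.01566
  Social: 0.14 × 0.064 = 0.00896
  Newsletters: 0.43 × 0.04 = 0.0172
  Personal: 0.04 × 0.0575 = 0.0023
  Work: 0.12 × 0.16 = 0.0192
Normalizing constant = 0.06332.
P(Alerts | attachment) = 0.01566/0.06332 ≈ 0.247
P(Social | attachment) = 0.00896/0.06332 ≈ 0.142
P(Newsletters | attachment) = 0.0172/0.06332 ≈ 0.272
P(Personal | attachment) = 0.0023/0.06332 ≈ 0.036
P(Work | attachment) = 0.0192/0.06332 ≈ 0.303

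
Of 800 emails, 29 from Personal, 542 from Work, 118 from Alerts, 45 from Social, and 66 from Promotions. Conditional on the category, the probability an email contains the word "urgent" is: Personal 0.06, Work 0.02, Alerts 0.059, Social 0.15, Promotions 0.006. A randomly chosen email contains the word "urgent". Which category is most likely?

By Bayes' rule, posterior ∝ prior × likelihood:
  Personal: 0.03625 × 0.06 = 0.002175
  Work: 0.6775 × 0.02 = 0.01355
  Alerts: 0.1475 × 0.059 = 0.0087025
  Social: 0.05625 × 0.15 = 0.0084375
  Promotions: 0.0825 × 0.006 = 0.000495
Normalizing constant = 0.03336.
Largest term belongs to Work, so Work is most probable.

Work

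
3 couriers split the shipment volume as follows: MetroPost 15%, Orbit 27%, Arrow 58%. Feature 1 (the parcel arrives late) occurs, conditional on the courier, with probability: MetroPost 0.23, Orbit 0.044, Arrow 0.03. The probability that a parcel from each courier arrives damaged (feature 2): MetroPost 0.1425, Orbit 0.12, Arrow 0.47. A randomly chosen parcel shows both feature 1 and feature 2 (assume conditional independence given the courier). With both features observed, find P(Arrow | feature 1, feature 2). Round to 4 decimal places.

By Bayes' rule, posterior ∝ prior × likelihood:
  MetroPost: 0.15 × 0.23 × 0.1425 = 0.00491625
  Orbit: 0.27 × 0.044 × 0.12 = 0.0014256
  Arrow: 0.58 × 0.03 × 0.47 = 0.008178
Normalizing constant = 0.01451985.
P(Arrow | evidence) = 0.008178 / 0.01451985 ≈ 0.5632.

0.5632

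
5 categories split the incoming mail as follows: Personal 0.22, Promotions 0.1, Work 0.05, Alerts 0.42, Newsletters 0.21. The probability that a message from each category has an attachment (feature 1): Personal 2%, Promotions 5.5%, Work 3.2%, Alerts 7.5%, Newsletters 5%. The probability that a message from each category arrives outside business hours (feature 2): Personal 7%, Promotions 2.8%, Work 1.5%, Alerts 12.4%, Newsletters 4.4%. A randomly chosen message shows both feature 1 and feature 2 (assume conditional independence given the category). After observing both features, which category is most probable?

Prior × likelihood for each hypothesis:
  Personal: 0.22 × 0.02 × 0.07 = 0.000308
  Promotions: 0.1 × 0.055 × 0.028 = 0.000154
  Work: 0.05 × 0.032 × 0.015 = 0.000024
  Alerts: 0.42 × 0.075 × 0.124 = 0.003906
  Newsletters: 0.21 × 0.05 × 0.044 = 0.000462
Normalizing constant = 0.004854.
Largest term belongs to Alerts, so Alerts is most probable.

Alerts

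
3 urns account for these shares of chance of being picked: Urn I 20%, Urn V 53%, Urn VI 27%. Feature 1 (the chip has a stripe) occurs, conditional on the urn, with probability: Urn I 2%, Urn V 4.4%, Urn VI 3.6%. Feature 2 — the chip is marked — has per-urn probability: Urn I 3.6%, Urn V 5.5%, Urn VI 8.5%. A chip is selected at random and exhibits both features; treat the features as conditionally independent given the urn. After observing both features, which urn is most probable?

By Bayes' rule, posterior ∝ prior × likelihood:
  Urn I: 0.2 × 0.02 × 0.036 = 0.000144
  Urn V: 0.53 × 0.044 × 0.055 = 0.0012826
  Urn VI: 0.27 × 0.036 × 0.085 = 0.0008262
Total = 0.0022528.
Largest term belongs to Urn V, so Urn V is most probable.

Urn V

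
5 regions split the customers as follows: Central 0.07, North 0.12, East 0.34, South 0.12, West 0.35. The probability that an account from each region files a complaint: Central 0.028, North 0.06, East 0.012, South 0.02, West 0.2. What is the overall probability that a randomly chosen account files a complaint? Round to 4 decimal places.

0.0856

By Bayes' rule, posterior ∝ prior × likelihood:
  Central: 0.07 × 0.028 = 0.00196
  North: 0.12 × 0.06 = 0.0072
  East: 0.34 × 0.012 = 0.00408
  South: 0.12 × 0.02 = 0.0024
  West: 0.35 × 0.2 = 0.07
P(complaint) = 0.00196 + 0.0072 + 0.00408 + 0.0024 + 0.07 = 0.08564 → 0.0856.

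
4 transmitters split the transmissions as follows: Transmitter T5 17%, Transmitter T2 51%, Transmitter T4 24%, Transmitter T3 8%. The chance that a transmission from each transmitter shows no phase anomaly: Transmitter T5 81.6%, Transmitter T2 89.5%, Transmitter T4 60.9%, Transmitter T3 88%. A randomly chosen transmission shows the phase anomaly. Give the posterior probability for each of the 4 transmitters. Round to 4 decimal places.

Taking complements, P(anomaly | each) = Transmitter T5 0.184, Transmitter T2 0.105, Transmitter T4 0.391, Transmitter T3 0.12.
By Bayes' rule, posterior ∝ prior × likelihood:
  Transmitter T5: 0.17 × 0.184 = 0.03128
  Transmitter T2: 0.51 × 0.105 = 0.05355
  Transmitter T4: 0.24 × 0.391 = 0.09384
  Transmitter T3: 0.08 × 0.12 = 0.0096
Total = 0.18827.
P(Transmitter T5 | anomaly) = 0.03128/0.18827 ≈ 0.1661
P(Transmitter T2 | anomaly) = 0.05355/0.18827 ≈ 0.2844
P(Transmitter T4 | anomaly) = 0.09384/0.18827 ≈ 0.4984
P(Transmitter T3 | anomaly) = 0.0096/0.18827 ≈ 0.0510
(Check: 0.1661+0.2844+0.4984+0.0510 = 0.9999.)

Transmitter T5 0.1661, Transmitter T2 0.2844, Transmitter T4 0.4984, Transmitter T3 0.0510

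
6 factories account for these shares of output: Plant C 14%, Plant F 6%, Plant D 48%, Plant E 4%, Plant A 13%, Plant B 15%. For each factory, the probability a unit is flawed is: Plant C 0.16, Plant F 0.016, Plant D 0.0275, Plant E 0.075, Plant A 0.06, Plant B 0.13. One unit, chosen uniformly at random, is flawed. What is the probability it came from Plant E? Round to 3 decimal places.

0.045

By Bayes' rule, posterior ∝ prior × likelihood:
  Plant C: 0.14 × 0.16 = 0.0224
  Plant F: 0.06 × 0.016 = 0.00096
  Plant D: 0.48 × 0.0275 = 0.0132
  Plant E: 0.04 × 0.075 = 0.003
  Plant A: 0.13 × 0.06 = 0.0078
  Plant B: 0.15 × 0.13 = 0.0195
Sum = 0.06686.
P(Plant E | evidence) = 0.003 / 0.06686 ≈ 0.045.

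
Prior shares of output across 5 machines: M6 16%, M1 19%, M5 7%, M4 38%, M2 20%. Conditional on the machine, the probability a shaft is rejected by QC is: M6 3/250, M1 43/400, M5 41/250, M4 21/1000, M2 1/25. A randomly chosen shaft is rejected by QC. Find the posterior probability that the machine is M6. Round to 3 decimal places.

0.039

Prior × likelihood for each hypothesis:
  M6: 0.16 × 0.012 = 0.00192
  M1: 0.19 × 0.1075 = 0.020425
  M5: 0.07 × 0.164 = 0.01148
  M4: 0.38 × 0.021 = 0.00798
  M2: 0.2 × 0.04 = 0.008
Total = 0.049805.
P(M6 | evidence) = 0.00192 / 0.049805 ≈ 0.039.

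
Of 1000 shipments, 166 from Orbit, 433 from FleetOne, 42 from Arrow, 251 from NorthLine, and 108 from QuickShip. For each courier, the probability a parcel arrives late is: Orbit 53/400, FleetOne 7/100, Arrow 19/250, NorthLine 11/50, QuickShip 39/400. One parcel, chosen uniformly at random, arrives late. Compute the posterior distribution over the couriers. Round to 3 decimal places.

By Bayes' rule, posterior ∝ prior × likelihood:
  Orbit: 0.166 × 0.1325 = 0.021995
  FleetOne: 0.433 × 0.07 = 0.03031
  Arrow: 0.042 × 0.076 = 0.003192
  NorthLine: 0.251 × 0.22 = 0.05522
  QuickShip: 0.108 × 0.0975 = 0.01053
Normalizing constant = 0.121247.
P(Orbit | late) = 0.021995/0.121247 ≈ 0.181
P(FleetOne | late) = 0.03031/0.121247 ≈ 0.250
P(Arrow | late) = 0.003192/0.121247 ≈ 0.026
P(NorthLine | late) = 0.05522/0.121247 ≈ 0.455
P(QuickShip | late) = 0.01053/0.121247 ≈ 0.087

Orbit 0.181, FleetOne 0.250, Arrow 0.026, NorthLine 0.455, QuickShip 0.087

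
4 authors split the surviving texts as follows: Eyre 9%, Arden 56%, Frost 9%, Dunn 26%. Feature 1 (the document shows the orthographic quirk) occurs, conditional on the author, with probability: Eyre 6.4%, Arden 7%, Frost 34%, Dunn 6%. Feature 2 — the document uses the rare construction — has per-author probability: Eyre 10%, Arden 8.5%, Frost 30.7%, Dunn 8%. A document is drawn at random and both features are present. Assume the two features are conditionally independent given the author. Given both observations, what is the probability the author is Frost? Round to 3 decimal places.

Prior × likelihood for each hypothesis:
  Eyre: 0.09 × 0.064 × 0.1 = 0.000576
  Arden: 0.56 × 0.07 × 0.085 = 0.003332
  Frost: 0.09 × 0.34 × 0.307 = 0.0093942
  Dunn: 0.26 × 0.06 × 0.08 = 0.001248
Total = 0.0145502.
P(Frost | evidence) = 0.0093942 / 0.0145502 ≈ 0.646.

0.646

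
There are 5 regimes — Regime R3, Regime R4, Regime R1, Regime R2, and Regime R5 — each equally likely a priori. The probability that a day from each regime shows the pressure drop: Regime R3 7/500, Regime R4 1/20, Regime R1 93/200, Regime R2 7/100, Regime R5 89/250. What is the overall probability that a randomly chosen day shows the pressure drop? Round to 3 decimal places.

0.191

Since the prior is uniform, the posterior is proportional to the likelihood:
  Regime R3: 0.014
  Regime R4: 0.05
  Regime R1: 0.465
  Regime R2: 0.07
  Regime R5: 0.356
P(drop) = (1/5) × (0.014 + 0.05 + 0.465 + 0.07 + 0.356) = 0.955/5 ≈ 0.191.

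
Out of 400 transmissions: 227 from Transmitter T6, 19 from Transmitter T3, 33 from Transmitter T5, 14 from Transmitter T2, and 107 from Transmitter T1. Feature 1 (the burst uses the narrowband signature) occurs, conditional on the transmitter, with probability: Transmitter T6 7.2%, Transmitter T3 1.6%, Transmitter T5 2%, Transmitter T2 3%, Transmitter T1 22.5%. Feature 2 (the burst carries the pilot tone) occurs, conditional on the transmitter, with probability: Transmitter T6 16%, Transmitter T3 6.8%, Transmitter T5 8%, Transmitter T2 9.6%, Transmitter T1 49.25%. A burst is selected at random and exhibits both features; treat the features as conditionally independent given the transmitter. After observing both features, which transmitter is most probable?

Transmitter T1

Prior × likelihood for each hypothesis:
  Transmitter T6: 0.5675 × 0.072 × 0.16 = 0.0065376
  Transmitter T3: 0.0475 × 0.016 × 0.068 = 0.00005168
  Transmitter T5: 0.0825 × 0.02 × 0.08 = 0.000132
  Transmitter T2: 0.035 × 0.03 × 0.096 = 0.0001008
  Transmitter T1: 0.2675 × 0.225 × 0.4925 = 0.02964234375
Normalizing constant = 0.03646442375.
Largest term belongs to Transmitter T1, so Transmitter T1 is most probable.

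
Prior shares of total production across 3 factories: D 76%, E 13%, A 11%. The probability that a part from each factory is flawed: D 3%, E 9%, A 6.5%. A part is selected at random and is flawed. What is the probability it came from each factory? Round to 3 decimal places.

Unnormalized posteriors (prior × likelihood):
  D: 0.76 × 0.03 = 0.0228
  E: 0.13 × 0.09 = 0.0117
  A: 0.11 × 0.065 = 0.00715
Sum = 0.04165.
P(D | flawed) = 0.0228/0.04165 ≈ 0.547
P(E | flawed) = 0.0117/0.04165 ≈ 0.281
P(A | flawed) = 0.00715/0.04165 ≈ 0.172
(Check: 0.547+0.281+0.172 = 1.000.)

D 0.547, E 0.281, A 0.172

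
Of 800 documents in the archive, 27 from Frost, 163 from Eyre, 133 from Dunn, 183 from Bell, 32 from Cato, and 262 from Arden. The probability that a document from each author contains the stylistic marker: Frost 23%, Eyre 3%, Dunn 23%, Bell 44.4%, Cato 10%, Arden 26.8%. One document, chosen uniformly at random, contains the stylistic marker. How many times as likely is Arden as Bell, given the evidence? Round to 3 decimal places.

0.864

Unnormalized posteriors (prior × likelihood):
  Frost: 0.03375 × 0.23 = 0.0077625
  Eyre: 0.20375 × 0.03 = 0.0061125
  Dunn: 0.16625 × 0.23 = 0.0382375
  Bell: 0.22875 × 0.444 = 0.101565
  Cato: 0.04 × 0.1 = 0.004
  Arden: 0.3275 × 0.268 = 0.08777
Total = 0.2454475.
The ratio is 0.08777 / 0.101565 (the normalizer cancels) = 0.864.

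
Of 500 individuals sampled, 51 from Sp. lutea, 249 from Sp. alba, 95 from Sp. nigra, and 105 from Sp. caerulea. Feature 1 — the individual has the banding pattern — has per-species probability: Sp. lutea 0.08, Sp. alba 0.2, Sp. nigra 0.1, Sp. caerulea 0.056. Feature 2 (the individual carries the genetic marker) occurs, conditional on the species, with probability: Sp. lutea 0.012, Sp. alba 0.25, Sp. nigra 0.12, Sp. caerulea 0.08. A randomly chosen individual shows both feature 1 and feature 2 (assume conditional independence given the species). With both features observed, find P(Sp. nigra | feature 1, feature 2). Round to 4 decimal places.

By Bayes' rule, posterior ∝ prior × likelihood:
  Sp. lutea: 0.102 × 0.08 × 0.012 = 0.00009792
  Sp. alba: 0.498 × 0.2 × 0.25 = 0.0249
  Sp. nigra: 0.19 × 0.1 × 0.12 = 0.00228
  Sp. caerulea: 0.21 × 0.056 × 0.08 = 0.0009408
Normalizing constant = 0.02821872.
P(Sp. nigra | evidence) = 0.00228 / 0.02821872 ≈ 0.0808.

0.0808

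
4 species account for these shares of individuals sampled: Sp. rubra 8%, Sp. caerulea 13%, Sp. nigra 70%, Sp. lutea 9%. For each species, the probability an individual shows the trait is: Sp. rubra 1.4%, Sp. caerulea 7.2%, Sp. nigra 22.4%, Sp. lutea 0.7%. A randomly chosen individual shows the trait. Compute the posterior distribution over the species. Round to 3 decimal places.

Prior × likelihood for each hypothesis:
  Sp. rubra: 0.08 × 0.014 = 0.00112
  Sp. caerulea: 0.13 × 0.072 = 0.00936
  Sp. nigra: 0.7 × 0.224 = 0.1568
  Sp. lutea: 0.09 × 0.007 = 0.00063
Total = 0.16791.
P(Sp. rubra | trait) = 0.00112/0.16791 ≈ 0.007
P(Sp. caerulea | trait) = 0.00936/0.16791 ≈ 0.056
P(Sp. nigra | trait) = 0.1568/0.16791 ≈ 0.934
P(Sp. lutea | trait) = 0.00063/0.16791 ≈ 0.004

Sp. rubra 0.007, Sp. caerulea 0.056, Sp. nigra 0.934, Sp. lutea 0.004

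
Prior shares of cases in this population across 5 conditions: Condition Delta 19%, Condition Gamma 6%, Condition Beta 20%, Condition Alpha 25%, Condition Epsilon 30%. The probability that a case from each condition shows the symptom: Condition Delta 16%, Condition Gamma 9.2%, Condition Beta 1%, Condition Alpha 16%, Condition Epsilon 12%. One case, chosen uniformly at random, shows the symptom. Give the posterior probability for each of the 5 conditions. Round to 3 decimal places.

Unnormalized posteriors (prior × likelihood):
  Condition Delta: 0.19 × 0.16 = 0.0304
  Condition Gamma: 0.06 × 0.092 = 0.00552
  Condition Beta: 0.2 × 0.01 = 0.002
  Condition Alpha: 0.25 × 0.16 = 0.04
  Condition Epsilon: 0.3 × 0.12 = 0.036
Normalizing constant = 0.11392.
P(Condition Delta | symptomatic) = 0.0304/0.11392 ≈ 0.267
P(Condition Gamma | symptomatic) = 0.00552/0.11392 ≈ 0.048
P(Condition Beta | symptomatic) = 0.002/0.11392 ≈ 0.018
P(Condition Alpha | symptomatic) = 0.04/0.11392 ≈ 0.351
P(Condition Epsilon | symptomatic) = 0.036/0.11392 ≈ 0.316

Condition Delta 0.267, Condition Gamma 0.048, Condition Beta 0.018, Condition Alpha 0.351, Condition Epsilon 0.316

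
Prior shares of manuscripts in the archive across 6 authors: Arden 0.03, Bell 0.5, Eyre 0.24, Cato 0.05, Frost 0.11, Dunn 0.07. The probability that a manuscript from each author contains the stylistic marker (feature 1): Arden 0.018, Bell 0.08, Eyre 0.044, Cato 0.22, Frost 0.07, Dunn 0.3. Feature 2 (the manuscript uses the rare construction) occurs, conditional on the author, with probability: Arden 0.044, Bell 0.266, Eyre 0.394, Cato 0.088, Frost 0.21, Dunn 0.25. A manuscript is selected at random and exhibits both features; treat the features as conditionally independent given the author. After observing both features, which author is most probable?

Bell

Prior × likelihood for each hypothesis:
  Arden: 0.03 × 0.018 × 0.044 = 0.00002376
  Bell: 0.5 × 0.08 × 0.266 = 0.01064
  Eyre: 0.24 × 0.044 × 0.394 = 0.00416064
  Cato: 0.05 × 0.22 × 0.088 = 0.000968
  Frost: 0.11 × 0.07 × 0.21 = 0.001617
  Dunn: 0.07 × 0.3 × 0.25 = 0.00525
Total = 0.0226594.
Largest term belongs to Bell, so Bell is most probable.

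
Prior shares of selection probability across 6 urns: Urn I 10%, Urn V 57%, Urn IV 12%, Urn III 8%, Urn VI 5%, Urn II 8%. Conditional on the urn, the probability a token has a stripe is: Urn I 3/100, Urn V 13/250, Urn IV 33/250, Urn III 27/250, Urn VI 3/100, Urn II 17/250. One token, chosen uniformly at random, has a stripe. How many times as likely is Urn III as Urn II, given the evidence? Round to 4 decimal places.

Prior × likelihood for each hypothesis:
  Urn I: 0.1 × 0.03 = 0.003
  Urn V: 0.57 × 0.052 = 0.02964
  Urn IV: 0.12 × 0.132 = 0.01584
  Urn III: 0.08 × 0.108 = 0.00864
  Urn VI: 0.05 × 0.03 = 0.0015
  Urn II: 0.08 × 0.068 = 0.00544
Sum = 0.06406.
The ratio is 0.00864 / 0.00544 (the normalizer cancels) = 1.5882.

1.5882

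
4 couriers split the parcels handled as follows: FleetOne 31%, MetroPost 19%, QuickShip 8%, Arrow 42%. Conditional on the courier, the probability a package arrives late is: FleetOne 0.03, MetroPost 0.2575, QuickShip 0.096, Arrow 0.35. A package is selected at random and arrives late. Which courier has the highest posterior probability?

Compute prior × likelihood for every hypothesis:
  FleetOne: 0.31 × 0.03 = 0.0093
  MetroPost: 0.19 × 0.2575 = 0.048925
  QuickShip: 0.08 × 0.096 = 0.00768
  Arrow: 0.42 × 0.35 = 0.147
Total = 0.212905.
Largest term belongs to Arrow, so Arrow is most probable.

Arrow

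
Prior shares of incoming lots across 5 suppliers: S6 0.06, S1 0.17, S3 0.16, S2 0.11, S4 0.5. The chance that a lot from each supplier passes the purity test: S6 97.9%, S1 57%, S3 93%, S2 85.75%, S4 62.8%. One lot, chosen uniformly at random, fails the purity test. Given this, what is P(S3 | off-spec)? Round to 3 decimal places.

Taking complements, P(off-spec | each) = S6 0.021, S1 0.43, S3 0.07, S2 0.1425, S4 0.372.
Compute prior × likelihood for every hypothesis:
  S6: 0.06 × 0.021 = 0.00126
  S1: 0.17 × 0.43 = 0.0731
  S3: 0.16 × 0.07 = 0.0112
  S2: 0.11 × 0.1425 = 0.015675
  S4: 0.5 × 0.372 = 0.186
Sum = 0.287235.
P(S3 | evidence) = 0.0112 / 0.287235 ≈ 0.039.

0.039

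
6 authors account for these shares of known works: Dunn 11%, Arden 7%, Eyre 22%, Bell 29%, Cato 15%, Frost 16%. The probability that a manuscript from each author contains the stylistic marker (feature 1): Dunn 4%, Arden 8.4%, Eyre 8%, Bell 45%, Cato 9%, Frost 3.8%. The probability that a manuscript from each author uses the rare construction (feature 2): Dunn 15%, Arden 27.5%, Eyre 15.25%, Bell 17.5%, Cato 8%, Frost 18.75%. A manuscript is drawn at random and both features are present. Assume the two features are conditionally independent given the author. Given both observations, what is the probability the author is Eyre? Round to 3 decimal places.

0.089

Compute prior × likelihood for every hypothesis:
  Dunn: 0.11 × 0.04 × 0.15 = 0.00066
  Arden: 0.07 × 0.084 × 0.275 = 0.001617
  Eyre: 0.22 × 0.08 × 0.1525 = 0.002684
  Bell: 0.29 × 0.45 × 0.175 = 0.0228375
  Cato: 0.15 × 0.09 × 0.08 = 0.00108
  Frost: 0.16 × 0.038 × 0.1875 = 0.00114
Normalizing constant = 0.0300185.
P(Eyre | evidence) = 0.002684 / 0.0300185 ≈ 0.089.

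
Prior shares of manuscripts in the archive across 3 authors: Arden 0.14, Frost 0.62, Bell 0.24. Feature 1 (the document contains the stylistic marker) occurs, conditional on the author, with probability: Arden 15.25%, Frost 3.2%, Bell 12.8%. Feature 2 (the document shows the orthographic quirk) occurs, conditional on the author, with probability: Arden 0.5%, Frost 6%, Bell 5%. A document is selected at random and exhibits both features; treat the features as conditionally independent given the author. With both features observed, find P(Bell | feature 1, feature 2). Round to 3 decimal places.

Unnormalized posteriors (prior × likelihood):
  Arden: 0.14 × 0.1525 × 0.005 = 0.00010675
  Frost: 0.62 × 0.032 × 0.06 = 0.0011904
  Bell: 0.24 × 0.128 × 0.05 = 0.001536
Normalizing constant = 0.00283315.
P(Bell | evidence) = 0.001536 / 0.00283315 ≈ 0.542.

0.542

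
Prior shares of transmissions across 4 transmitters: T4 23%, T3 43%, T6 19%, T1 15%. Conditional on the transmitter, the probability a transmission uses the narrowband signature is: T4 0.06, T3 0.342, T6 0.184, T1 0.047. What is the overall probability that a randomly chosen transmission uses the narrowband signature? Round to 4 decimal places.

0.2029

Compute prior × likelihood for every hypothesis:
  T4: 0.23 × 0.06 = 0.0138
  T3: 0.43 × 0.342 = 0.14706
  T6: 0.19 × 0.184 = 0.03496
  T1: 0.15 × 0.047 = 0.00705
P(narrowband) = 0.0138 + 0.14706 + 0.03496 + 0.00705 = 0.20287 → 0.2029.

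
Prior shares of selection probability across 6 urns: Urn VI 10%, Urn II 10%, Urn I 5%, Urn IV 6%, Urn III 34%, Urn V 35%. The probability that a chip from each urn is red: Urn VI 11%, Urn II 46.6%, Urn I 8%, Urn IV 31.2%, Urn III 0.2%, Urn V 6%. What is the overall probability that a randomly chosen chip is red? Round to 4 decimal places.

Prior × likelihood for each hypothesis:
  Urn VI: 0.1 × 0.11 = 0.011
  Urn II: 0.1 × 0.466 = 0.0466
  Urn I: 0.05 × 0.08 = 0.004
  Urn IV: 0.06 × 0.312 = 0.01872
  Urn III: 0.34 × 0.002 = 0.00068
  Urn V: 0.35 × 0.06 = 0.021
P(red) = 0.011 + 0.0466 + 0.004 + 0.01872 + 0.00068 + 0.021 = 0.102 → 0.1020.

0.1020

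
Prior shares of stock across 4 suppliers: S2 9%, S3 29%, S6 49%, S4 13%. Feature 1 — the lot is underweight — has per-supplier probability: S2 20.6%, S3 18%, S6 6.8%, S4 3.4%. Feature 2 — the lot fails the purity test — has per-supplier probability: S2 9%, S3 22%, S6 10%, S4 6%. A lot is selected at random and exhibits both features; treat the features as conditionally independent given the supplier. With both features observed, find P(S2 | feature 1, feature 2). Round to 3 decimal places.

0.100

Prior × likelihood for each hypothesis:
  S2: 0.09 × 0.206 × 0.09 = 0.0016686
  S3: 0.29 × 0.18 × 0.22 = 0.011484
  S6: 0.49 × 0.068 × 0.1 = 0.003332
  S4: 0.13 × 0.034 × 0.06 = 0.0002652
Normalizing constant = 0.0167498.
P(S2 | evidence) = 0.0016686 / 0.0167498 ≈ 0.100.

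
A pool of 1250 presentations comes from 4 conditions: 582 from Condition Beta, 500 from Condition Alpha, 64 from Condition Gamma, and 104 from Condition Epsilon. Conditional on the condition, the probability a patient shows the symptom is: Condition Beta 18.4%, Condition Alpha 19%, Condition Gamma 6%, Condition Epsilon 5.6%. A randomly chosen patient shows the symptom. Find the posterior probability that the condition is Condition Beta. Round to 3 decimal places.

Compute prior × likelihood for every hypothesis:
  Condition Beta: 0.4656 × 0.184 = 0.0856704
  Condition Alpha: 0.4 × 0.19 = 0.076
  Condition Gamma: 0.0512 × 0.06 = 0.003072
  Condition Epsilon: 0.0832 × 0.056 = 0.0046592
Total = 0.1694016.
P(Condition Beta | evidence) = 0.0856704 / 0.1694016 ≈ 0.506.

0.506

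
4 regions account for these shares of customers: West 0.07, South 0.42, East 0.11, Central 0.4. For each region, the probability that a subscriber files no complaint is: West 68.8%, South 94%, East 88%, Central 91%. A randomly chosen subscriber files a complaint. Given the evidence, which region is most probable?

Taking complements, P(complaint | each) = West 0.312, South 0.06, East 0.12, Central 0.09.
Prior × likelihood for each hypothesis:
  West: 0.07 × 0.312 = 0.02184
  South: 0.42 × 0.06 = 0.0252
  East: 0.11 × 0.12 = 0.0132
  Central: 0.4 × 0.09 = 0.036
Normalizing constant = 0.09624.
Largest term belongs to Central, so Central is most probable.

Central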